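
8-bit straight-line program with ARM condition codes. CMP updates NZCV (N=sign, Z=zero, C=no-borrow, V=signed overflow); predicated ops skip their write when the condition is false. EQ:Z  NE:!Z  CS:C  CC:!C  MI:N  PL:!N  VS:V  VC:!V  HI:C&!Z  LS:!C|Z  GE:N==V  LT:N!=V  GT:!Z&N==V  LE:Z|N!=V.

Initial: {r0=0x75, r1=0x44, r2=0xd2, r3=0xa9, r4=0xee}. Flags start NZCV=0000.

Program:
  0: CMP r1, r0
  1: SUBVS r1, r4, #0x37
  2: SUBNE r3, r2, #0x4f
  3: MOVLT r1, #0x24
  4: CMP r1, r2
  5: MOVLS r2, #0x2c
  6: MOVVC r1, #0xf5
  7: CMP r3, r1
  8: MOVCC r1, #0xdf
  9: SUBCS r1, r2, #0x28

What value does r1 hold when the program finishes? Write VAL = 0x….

0: ✓ CMP  NZCV=1000
1: · SUBVS
2: ✓ SUBNE  r3←0x83
3: ✓ MOVLT  r1←0x24
4: ✓ CMP  NZCV=0000
5: ✓ MOVLS  r2←0x2c
6: ✓ MOVVC  r1←0xf5
7: ✓ CMP  NZCV=1000
8: ✓ MOVCC  r1←0xdf
9: · SUBCS

VAL = 0xdf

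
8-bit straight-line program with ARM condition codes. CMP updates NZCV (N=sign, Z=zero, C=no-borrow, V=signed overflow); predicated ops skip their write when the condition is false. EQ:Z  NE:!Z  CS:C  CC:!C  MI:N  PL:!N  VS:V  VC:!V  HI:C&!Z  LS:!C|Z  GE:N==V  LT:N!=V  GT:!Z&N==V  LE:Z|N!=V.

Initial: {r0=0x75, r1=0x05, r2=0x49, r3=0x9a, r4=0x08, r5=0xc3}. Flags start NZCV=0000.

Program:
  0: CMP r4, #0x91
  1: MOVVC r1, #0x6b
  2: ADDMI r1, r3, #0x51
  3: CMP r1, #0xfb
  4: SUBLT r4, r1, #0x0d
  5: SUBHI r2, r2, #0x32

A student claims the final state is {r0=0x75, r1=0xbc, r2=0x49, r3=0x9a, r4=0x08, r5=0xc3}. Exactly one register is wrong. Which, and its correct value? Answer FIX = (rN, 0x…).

[0] flags=0000 → (cmp)
[1] flags=0000 VC?T → r1=0x6b
[2] flags=0000 MI?F → skip
[3] flags=0000 → (cmp)
[4] flags=0000 LT?F → skip
[5] flags=0000 HI?F → skip

FIX = (r1, 0x6b)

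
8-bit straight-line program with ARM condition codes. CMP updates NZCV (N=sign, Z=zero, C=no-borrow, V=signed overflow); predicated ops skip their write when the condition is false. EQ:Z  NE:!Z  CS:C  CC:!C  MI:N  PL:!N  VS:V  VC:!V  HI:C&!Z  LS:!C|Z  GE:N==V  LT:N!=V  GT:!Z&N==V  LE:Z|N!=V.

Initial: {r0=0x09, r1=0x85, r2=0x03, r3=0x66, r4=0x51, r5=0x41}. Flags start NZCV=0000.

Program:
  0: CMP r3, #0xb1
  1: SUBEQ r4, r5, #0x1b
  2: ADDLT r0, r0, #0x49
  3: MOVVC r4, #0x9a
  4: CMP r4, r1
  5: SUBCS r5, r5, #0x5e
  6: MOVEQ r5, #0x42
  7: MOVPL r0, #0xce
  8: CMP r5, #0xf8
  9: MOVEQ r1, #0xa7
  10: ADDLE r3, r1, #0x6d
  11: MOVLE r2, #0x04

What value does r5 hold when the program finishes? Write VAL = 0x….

VAL = 0x41

0: ✓ CMP  NZCV=1001
1: · SUBEQ
2: · ADDLT
3: · MOVVC
4: ✓ CMP  NZCV=1001
5: · SUBCS
6: · MOVEQ
7: · MOVPL
8: ✓ CMP  NZCV=0000
9: · MOVEQ
10: · ADDLE
11: · MOVLE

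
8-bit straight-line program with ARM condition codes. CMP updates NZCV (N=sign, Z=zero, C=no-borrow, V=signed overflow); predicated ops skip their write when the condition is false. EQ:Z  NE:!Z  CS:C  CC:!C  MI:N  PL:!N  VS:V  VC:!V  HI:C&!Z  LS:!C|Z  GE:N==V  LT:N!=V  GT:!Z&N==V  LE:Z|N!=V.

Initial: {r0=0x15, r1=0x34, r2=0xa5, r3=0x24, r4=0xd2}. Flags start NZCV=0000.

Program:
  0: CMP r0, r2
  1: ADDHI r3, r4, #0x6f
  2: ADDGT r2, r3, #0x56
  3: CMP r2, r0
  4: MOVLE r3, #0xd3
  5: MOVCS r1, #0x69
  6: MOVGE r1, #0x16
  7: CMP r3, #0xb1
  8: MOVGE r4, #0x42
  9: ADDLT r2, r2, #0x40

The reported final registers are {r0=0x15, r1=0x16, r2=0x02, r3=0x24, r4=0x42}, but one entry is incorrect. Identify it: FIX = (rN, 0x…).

0: ✓ CMP  NZCV=0000
1: · ADDHI
2: ✓ ADDGT  r2←0x7a
3: ✓ CMP  NZCV=0010
4: · MOVLE
5: ✓ MOVCS  r1←0x69
6: ✓ MOVGE  r1←0x16
7: ✓ CMP  NZCV=0000
8: ✓ MOVGE  r4←0x42
9: · ADDLT

FIX = (r2, 0x7a)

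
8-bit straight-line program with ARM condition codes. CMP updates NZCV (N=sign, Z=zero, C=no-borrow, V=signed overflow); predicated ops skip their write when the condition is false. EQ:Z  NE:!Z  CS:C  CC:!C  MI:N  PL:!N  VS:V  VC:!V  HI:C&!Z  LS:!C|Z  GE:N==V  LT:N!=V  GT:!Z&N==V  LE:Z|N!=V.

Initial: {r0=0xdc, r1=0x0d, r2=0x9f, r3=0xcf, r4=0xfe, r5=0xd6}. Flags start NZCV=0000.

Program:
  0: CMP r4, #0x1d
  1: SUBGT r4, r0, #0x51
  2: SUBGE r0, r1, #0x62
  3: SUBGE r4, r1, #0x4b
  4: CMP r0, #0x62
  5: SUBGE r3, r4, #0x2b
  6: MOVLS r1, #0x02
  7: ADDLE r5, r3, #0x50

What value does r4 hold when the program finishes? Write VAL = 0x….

0: ✓ CMP  NZCV=1010
1: · SUBGT
2: · SUBGE
3: · SUBGE
4: ✓ CMP  NZCV=0011
5: · SUBGE
6: · MOVLS
7: ✓ ADDLE  r5←0x1f

VAL = 0xfe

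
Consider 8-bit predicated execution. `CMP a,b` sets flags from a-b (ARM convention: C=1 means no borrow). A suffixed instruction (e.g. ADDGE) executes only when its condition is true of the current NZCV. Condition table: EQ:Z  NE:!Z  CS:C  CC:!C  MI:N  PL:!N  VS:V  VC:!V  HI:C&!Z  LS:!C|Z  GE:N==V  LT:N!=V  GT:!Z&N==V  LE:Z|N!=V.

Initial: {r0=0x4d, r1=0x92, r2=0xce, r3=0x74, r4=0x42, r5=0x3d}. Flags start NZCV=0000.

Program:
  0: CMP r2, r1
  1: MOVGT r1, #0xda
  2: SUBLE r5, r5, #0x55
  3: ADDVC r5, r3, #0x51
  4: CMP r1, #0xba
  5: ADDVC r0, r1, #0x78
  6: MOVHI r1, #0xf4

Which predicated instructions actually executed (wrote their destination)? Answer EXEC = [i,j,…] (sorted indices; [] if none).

EXEC = [1,3,5,6]

[0] flags=0010 → (cmp)
[1] flags=0010 GT?T → r1=0xda
[2] flags=0010 LE?F → skip
[3] flags=0010 VC?T → r5=0xc5
[4] flags=0010 → (cmp)
[5] flags=0010 VC?T → r0=0x52
[6] flags=0010 HI?T → r1=0xf4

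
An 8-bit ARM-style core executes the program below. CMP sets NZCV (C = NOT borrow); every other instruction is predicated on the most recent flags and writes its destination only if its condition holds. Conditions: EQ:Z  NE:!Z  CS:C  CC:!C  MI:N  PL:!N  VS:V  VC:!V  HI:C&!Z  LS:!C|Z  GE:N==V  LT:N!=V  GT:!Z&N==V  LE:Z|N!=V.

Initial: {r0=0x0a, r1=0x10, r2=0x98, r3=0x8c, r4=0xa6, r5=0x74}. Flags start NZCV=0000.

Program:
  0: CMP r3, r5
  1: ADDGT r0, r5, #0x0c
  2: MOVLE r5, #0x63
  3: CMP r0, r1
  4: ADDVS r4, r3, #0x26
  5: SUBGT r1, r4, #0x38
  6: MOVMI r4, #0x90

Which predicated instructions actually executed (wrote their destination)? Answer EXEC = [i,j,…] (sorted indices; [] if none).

[0] flags=0011 → (cmp)
[1] flags=0011 GT?F → skip
[2] flags=0011 LE?T → r5=0x63
[3] flags=1000 → (cmp)
[4] flags=1000 VS?F → skip
[5] flags=1000 GT?F → skip
[6] flags=1000 MI?T → r4=0x90

EXEC = [2,6]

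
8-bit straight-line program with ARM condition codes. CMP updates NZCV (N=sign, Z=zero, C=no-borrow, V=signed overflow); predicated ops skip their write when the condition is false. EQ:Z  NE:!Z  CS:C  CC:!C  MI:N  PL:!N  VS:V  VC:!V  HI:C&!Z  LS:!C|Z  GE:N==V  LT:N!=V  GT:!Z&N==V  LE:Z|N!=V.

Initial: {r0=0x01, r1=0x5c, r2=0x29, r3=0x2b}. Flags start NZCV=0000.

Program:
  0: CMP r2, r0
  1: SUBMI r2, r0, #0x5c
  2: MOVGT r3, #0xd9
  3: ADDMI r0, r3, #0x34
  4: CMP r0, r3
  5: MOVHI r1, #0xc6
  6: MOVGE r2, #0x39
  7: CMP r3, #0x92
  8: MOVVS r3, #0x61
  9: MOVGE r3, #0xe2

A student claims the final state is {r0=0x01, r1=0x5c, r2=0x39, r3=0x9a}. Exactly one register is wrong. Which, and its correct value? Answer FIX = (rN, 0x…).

0: ✓ CMP  NZCV=0010
1: · SUBMI
2: ✓ MOVGT  r3←0xd9
3: · ADDMI
4: ✓ CMP  NZCV=0000
5: · MOVHI
6: ✓ MOVGE  r2←0x39
7: ✓ CMP  NZCV=0010
8: · MOVVS
9: ✓ MOVGE  r3←0xe2

FIX = (r3, 0xe2)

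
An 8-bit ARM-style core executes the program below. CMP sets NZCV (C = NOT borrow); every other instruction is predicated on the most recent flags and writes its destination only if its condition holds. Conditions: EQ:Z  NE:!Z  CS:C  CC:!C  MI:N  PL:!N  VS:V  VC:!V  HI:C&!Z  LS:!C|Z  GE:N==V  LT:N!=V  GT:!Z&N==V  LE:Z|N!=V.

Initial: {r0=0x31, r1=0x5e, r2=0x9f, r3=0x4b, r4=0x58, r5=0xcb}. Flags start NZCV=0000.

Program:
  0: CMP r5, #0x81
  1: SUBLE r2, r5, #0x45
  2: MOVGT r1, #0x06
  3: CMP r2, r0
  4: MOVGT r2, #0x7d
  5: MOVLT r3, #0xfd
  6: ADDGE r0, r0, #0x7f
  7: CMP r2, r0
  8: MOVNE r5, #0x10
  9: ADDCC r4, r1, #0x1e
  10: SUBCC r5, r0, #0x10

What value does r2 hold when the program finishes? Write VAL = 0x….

[0] flags=0010 → (cmp)
[1] flags=0010 LE?F → skip
[2] flags=0010 GT?T → r1=0x06
[3] flags=0011 → (cmp)
[4] flags=0011 GT?F → skip
[5] flags=0011 LT?T → r3=0xfd
[6] flags=0011 GE?F → skip
[7] flags=0011 → (cmp)
[8] flags=0011 NE?T → r5=0x10
[9] flags=0011 CC?F → skip
[10] flags=0011 CC?F → skip

VAL = 0x9f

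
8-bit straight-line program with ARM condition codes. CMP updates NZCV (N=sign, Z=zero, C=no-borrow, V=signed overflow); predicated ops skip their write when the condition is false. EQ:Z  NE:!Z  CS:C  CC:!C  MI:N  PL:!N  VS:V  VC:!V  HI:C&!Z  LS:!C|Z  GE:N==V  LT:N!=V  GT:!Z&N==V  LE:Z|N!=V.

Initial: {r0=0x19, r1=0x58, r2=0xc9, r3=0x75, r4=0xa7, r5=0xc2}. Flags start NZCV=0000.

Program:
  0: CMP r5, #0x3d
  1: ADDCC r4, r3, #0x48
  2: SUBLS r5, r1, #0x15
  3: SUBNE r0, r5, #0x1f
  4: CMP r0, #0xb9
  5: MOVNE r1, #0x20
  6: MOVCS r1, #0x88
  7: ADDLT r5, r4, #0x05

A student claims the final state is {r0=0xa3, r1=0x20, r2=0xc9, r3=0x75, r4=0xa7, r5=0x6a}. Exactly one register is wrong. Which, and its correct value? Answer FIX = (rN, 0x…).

FIX = (r5, 0xac)

0: ✓ CMP  NZCV=1010
1: · ADDCC
2: · SUBLS
3: ✓ SUBNE  r0←0xa3
4: ✓ CMP  NZCV=1000
5: ✓ MOVNE  r1←0x20
6: · MOVCS
7: ✓ ADDLT  r5←0xac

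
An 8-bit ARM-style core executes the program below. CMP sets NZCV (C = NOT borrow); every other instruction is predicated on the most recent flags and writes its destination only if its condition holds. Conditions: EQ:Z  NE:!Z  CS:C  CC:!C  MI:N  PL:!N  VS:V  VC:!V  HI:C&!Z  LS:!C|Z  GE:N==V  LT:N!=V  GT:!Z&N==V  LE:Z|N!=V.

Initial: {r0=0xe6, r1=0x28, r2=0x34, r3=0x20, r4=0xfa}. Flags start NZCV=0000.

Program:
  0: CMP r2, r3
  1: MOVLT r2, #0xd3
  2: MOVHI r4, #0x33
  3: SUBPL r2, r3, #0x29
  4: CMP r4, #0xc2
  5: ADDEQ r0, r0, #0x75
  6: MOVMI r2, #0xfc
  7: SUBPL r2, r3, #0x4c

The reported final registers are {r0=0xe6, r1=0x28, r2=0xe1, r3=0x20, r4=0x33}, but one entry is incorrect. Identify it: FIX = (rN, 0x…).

0: ✓ CMP  NZCV=0010
1: · MOVLT
2: ✓ MOVHI  r4←0x33
3: ✓ SUBPL  r2←0xf7
4: ✓ CMP  NZCV=0000
5: · ADDEQ
6: · MOVMI
7: ✓ SUBPL  r2←0xd4

FIX = (r2, 0xd4)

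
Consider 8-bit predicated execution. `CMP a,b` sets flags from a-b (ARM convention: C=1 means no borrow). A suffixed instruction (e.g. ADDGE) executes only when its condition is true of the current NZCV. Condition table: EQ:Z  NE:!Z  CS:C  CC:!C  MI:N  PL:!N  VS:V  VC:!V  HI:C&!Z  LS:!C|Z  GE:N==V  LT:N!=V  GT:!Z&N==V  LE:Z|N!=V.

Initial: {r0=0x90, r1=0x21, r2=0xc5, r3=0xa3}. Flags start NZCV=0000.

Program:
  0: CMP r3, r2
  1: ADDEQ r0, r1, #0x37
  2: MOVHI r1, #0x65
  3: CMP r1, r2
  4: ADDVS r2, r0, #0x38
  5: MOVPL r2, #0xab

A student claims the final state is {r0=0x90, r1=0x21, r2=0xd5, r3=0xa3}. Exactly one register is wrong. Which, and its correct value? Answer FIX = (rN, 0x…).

FIX = (r2, 0xab)

[0] flags=1000 → (cmp)
[1] flags=1000 EQ?F → skip
[2] flags=1000 HI?F → skip
[3] flags=0000 → (cmp)
[4] flags=0000 VS?F → skip
[5] flags=0000 PL?T → r2=0xab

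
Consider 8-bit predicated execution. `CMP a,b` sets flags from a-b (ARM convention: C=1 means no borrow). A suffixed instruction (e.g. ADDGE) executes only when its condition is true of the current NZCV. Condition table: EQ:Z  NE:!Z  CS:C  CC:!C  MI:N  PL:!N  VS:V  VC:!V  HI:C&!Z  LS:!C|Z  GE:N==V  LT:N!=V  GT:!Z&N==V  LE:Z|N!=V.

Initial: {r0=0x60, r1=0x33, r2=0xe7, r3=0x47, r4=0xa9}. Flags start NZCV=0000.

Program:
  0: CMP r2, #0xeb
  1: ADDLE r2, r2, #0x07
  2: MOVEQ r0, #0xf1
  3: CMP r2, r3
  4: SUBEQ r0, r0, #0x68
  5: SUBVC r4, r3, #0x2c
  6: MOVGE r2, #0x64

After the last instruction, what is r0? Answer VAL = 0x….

[0] flags=1000 → (cmp)
[1] flags=1000 LE?T → r2=0xee
[2] flags=1000 EQ?F → skip
[3] flags=1010 → (cmp)
[4] flags=1010 EQ?F → skip
[5] flags=1010 VC?T → r4=0x1b
[6] flags=1010 GE?F → skip

VAL = 0x60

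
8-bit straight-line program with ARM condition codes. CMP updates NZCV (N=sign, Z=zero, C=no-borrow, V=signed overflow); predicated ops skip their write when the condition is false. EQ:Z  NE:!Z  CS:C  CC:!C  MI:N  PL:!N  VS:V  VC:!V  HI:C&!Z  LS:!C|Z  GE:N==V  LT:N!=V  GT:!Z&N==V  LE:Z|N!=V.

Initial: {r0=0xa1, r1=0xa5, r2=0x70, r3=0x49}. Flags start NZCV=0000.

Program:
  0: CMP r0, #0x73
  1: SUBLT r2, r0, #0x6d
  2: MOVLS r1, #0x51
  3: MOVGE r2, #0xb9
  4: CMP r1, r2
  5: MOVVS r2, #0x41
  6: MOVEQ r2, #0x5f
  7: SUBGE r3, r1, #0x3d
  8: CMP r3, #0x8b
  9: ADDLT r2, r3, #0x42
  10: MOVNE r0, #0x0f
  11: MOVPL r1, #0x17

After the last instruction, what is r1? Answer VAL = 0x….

VAL = 0xa5

0: ✓ CMP  NZCV=0011
1: ✓ SUBLT  r2←0x34
2: · MOVLS
3: · MOVGE
4: ✓ CMP  NZCV=0011
5: ✓ MOVVS  r2←0x41
6: · MOVEQ
7: · SUBGE
8: ✓ CMP  NZCV=1001
9: · ADDLT
10: ✓ MOVNE  r0←0x0f
11: · MOVPL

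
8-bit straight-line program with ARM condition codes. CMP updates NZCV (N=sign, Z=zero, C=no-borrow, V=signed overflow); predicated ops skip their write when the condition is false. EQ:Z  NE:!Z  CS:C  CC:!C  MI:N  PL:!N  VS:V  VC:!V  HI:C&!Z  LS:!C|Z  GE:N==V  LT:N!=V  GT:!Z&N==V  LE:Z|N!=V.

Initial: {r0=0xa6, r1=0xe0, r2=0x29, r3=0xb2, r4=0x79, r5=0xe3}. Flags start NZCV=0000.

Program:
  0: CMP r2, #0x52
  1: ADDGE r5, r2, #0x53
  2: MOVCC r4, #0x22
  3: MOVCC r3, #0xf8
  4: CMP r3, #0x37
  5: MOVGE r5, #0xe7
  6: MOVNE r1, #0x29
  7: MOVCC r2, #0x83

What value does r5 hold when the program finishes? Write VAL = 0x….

0: ✓ CMP  NZCV=1000
1: · ADDGE
2: ✓ MOVCC  r4←0x22
3: ✓ MOVCC  r3←0xf8
4: ✓ CMP  NZCV=1010
5: · MOVGE
6: ✓ MOVNE  r1←0x29
7: · MOVCC

VAL = 0xe3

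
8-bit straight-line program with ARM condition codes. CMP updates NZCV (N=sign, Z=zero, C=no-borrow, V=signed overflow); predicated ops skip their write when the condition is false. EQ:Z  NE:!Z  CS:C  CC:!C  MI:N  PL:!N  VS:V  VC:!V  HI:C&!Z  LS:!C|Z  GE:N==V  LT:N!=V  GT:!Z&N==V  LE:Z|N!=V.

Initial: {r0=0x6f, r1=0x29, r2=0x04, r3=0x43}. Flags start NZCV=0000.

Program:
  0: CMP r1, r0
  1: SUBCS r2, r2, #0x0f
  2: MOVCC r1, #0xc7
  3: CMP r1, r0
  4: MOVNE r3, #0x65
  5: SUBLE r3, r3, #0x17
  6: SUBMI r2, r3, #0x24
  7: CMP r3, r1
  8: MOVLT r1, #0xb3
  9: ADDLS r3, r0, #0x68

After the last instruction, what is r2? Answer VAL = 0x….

VAL = 0x04

0: ✓ CMP  NZCV=1000
1: · SUBCS
2: ✓ MOVCC  r1←0xc7
3: ✓ CMP  NZCV=0011
4: ✓ MOVNE  r3←0x65
5: ✓ SUBLE  r3←0x4e
6: · SUBMI
7: ✓ CMP  NZCV=1001
8: · MOVLT
9: ✓ ADDLS  r3←0xd7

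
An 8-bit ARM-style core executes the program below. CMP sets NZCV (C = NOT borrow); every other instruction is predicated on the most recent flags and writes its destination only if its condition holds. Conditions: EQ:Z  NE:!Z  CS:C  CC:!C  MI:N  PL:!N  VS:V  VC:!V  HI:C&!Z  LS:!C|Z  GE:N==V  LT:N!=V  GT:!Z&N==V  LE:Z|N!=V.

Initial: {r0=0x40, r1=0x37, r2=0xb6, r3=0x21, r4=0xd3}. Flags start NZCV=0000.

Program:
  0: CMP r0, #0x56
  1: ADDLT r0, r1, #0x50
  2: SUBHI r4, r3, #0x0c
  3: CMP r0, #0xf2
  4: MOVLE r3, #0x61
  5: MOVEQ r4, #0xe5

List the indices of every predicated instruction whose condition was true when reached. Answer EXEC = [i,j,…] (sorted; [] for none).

EXEC = [1,4]

0: ✓ CMP  NZCV=1000
1: ✓ ADDLT  r0←0x87
2: · SUBHI
3: ✓ CMP  NZCV=1000
4: ✓ MOVLE  r3←0x61
5: · MOVEQ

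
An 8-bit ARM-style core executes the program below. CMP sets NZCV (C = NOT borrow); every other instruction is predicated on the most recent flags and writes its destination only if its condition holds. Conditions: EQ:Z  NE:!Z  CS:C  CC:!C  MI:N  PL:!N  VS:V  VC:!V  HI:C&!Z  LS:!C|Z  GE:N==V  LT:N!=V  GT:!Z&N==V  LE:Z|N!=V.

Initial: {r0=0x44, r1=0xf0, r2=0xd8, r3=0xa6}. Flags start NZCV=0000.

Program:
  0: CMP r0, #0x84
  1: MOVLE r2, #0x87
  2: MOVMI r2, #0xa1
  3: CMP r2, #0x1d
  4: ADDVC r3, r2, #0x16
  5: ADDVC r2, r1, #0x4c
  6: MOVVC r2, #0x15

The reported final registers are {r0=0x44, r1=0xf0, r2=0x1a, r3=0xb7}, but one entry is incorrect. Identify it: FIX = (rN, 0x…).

FIX = (r2, 0x15)

[0] flags=1001 → (cmp)
[1] flags=1001 LE?F → skip
[2] flags=1001 MI?T → r2=0xa1
[3] flags=1010 → (cmp)
[4] flags=1010 VC?T → r3=0xb7
[5] flags=1010 VC?T → r2=0x3c
[6] flags=1010 VC?T → r2=0x15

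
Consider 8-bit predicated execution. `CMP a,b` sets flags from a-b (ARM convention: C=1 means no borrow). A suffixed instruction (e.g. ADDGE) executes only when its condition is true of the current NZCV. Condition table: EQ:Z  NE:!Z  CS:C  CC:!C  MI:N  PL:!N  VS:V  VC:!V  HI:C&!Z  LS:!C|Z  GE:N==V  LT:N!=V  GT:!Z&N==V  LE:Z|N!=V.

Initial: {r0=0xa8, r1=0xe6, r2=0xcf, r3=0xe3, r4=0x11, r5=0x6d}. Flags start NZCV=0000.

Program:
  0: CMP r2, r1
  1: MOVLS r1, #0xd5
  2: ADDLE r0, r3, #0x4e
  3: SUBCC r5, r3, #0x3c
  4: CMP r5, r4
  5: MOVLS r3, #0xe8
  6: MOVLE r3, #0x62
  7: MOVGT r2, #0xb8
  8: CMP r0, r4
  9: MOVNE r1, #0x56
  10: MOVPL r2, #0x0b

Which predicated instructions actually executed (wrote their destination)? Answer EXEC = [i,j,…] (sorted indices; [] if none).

0: ✓ CMP  NZCV=1000
1: ✓ MOVLS  r1←0xd5
2: ✓ ADDLE  r0←0x31
3: ✓ SUBCC  r5←0xa7
4: ✓ CMP  NZCV=1010
5: · MOVLS
6: ✓ MOVLE  r3←0x62
7: · MOVGT
8: ✓ CMP  NZCV=0010
9: ✓ MOVNE  r1←0x56
10: ✓ MOVPL  r2←0x0b

EXEC = [1,2,3,6,9,10]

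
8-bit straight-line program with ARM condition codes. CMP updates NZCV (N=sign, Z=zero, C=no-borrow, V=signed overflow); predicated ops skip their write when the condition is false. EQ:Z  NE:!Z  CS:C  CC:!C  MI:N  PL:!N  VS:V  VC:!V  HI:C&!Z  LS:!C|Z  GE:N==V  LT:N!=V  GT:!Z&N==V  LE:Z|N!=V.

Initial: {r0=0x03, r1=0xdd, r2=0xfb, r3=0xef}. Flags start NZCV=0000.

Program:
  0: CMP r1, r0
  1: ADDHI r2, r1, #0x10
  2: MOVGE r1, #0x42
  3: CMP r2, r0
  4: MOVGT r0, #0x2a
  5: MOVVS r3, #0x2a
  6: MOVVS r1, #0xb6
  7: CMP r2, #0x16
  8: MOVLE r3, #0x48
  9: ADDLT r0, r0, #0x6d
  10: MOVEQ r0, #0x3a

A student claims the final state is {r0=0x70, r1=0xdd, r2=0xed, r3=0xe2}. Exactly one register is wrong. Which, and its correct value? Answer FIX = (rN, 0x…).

FIX = (r3, 0x48)

0: ✓ CMP  NZCV=1010
1: ✓ ADDHI  r2←0xed
2: · MOVGE
3: ✓ CMP  NZCV=1010
4: · MOVGT
5: · MOVVS
6: · MOVVS
7: ✓ CMP  NZCV=1010
8: ✓ MOVLE  r3←0x48
9: ✓ ADDLT  r0←0x70
10: · MOVEQ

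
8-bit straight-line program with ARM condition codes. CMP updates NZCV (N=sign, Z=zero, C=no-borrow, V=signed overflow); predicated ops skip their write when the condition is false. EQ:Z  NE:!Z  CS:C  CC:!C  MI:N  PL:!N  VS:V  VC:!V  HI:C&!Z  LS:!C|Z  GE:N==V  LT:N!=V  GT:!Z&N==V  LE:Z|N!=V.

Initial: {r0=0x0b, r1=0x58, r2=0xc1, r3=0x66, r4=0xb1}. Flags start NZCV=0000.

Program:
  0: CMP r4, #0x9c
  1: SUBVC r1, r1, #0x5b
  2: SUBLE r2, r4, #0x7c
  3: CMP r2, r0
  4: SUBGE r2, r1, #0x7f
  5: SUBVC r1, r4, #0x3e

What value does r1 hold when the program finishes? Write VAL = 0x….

VAL = 0x73

0: ✓ CMP  NZCV=0010
1: ✓ SUBVC  r1←0xfd
2: · SUBLE
3: ✓ CMP  NZCV=1010
4: · SUBGE
5: ✓ SUBVC  r1←0x73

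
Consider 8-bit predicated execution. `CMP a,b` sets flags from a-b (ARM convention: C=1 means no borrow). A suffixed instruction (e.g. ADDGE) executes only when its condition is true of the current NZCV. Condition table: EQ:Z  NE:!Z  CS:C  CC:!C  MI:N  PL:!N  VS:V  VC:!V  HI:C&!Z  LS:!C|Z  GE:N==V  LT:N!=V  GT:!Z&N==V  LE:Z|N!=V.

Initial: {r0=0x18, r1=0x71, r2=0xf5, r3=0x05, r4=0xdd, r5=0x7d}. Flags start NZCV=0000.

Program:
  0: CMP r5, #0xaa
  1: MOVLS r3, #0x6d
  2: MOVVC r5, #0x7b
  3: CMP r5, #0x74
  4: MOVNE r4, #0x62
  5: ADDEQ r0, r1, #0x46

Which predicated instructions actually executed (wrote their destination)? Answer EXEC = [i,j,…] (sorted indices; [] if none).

EXEC = [1,4]

[0] flags=1001 → (cmp)
[1] flags=1001 LS?T → r3=0x6d
[2] flags=1001 VC?F → skip
[3] flags=0010 → (cmp)
[4] flags=0010 NE?T → r4=0x62
[5] flags=0010 EQ?F → skip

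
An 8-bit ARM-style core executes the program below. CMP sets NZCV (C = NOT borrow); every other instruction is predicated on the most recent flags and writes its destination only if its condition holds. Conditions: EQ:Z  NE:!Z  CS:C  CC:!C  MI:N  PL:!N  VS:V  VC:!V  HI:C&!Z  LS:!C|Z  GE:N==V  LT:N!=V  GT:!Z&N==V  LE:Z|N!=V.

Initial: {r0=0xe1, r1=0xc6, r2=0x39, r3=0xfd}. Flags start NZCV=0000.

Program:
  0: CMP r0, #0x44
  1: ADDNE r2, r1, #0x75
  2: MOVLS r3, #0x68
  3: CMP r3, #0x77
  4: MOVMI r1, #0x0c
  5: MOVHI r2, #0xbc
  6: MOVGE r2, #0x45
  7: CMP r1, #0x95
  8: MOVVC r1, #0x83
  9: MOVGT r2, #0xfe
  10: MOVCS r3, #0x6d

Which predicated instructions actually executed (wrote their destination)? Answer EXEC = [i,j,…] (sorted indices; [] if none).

0: ✓ CMP  NZCV=1010
1: ✓ ADDNE  r2←0x3b
2: · MOVLS
3: ✓ CMP  NZCV=1010
4: ✓ MOVMI  r1←0x0c
5: ✓ MOVHI  r2←0xbc
6: · MOVGE
7: ✓ CMP  NZCV=0000
8: ✓ MOVVC  r1←0x83
9: ✓ MOVGT  r2←0xfe
10: · MOVCS

EXEC = [1,4,5,8,9]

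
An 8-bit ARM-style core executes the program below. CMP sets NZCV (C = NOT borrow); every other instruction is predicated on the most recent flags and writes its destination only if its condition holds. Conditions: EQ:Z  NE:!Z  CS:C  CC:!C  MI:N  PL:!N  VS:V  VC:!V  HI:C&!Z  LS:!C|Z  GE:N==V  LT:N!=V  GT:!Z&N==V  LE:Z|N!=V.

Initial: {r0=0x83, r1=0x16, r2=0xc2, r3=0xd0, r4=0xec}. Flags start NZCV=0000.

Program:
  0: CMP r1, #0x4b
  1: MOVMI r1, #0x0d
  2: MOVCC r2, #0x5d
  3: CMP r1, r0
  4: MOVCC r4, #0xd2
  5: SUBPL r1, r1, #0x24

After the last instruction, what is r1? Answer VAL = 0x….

VAL = 0x0d

[0] flags=1000 → (cmp)
[1] flags=1000 MI?T → r1=0x0d
[2] flags=1000 CC?T → r2=0x5d
[3] flags=1001 → (cmp)
[4] flags=1001 CC?T → r4=0xd2
[5] flags=1001 PL?F → skip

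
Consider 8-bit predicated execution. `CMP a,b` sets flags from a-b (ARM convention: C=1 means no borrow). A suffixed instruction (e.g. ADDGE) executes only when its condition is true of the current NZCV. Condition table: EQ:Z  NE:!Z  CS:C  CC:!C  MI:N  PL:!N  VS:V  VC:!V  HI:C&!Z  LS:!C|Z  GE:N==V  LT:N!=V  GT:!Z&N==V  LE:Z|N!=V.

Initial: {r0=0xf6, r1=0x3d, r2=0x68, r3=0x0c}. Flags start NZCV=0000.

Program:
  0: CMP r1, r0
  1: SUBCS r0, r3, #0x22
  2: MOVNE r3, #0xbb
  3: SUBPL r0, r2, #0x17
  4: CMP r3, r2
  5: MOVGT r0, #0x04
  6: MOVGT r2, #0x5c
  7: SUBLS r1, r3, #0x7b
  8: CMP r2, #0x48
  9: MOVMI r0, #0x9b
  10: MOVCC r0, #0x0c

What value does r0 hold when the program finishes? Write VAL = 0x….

0: ✓ CMP  NZCV=0000
1: · SUBCS
2: ✓ MOVNE  r3←0xbb
3: ✓ SUBPL  r0←0x51
4: ✓ CMP  NZCV=0011
5: · MOVGT
6: · MOVGT
7: · SUBLS
8: ✓ CMP  NZCV=0010
9: · MOVMI
10: · MOVCC

VAL = 0x51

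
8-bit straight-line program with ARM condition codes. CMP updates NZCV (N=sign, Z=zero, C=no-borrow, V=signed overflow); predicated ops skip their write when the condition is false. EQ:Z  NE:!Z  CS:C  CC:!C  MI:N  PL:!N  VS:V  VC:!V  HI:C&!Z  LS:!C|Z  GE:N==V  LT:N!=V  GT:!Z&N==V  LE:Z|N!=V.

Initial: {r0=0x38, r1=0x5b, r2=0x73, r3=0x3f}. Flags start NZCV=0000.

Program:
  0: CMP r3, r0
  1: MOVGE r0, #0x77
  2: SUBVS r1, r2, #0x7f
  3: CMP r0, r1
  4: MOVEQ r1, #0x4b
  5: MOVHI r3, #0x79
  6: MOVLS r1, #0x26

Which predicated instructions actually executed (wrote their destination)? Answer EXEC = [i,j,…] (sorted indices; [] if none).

EXEC = [1,5]

0: ✓ CMP  NZCV=0010
1: ✓ MOVGE  r0←0x77
2: · SUBVS
3: ✓ CMP  NZCV=0010
4: · MOVEQ
5: ✓ MOVHI  r3←0x79
6: · MOVLS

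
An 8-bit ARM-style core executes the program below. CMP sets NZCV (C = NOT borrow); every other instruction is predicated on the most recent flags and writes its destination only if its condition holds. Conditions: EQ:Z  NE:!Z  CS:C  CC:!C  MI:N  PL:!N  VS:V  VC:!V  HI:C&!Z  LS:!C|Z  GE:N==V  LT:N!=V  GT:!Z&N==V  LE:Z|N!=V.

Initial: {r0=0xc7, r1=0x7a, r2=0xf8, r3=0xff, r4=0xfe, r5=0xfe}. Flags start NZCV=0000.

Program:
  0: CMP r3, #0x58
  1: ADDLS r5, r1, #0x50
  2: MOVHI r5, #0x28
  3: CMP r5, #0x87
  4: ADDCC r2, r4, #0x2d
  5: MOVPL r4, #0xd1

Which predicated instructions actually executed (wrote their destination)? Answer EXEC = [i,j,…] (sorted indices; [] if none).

[0] flags=1010 → (cmp)
[1] flags=1010 LS?F → skip
[2] flags=1010 HI?T → r5=0x28
[3] flags=1001 → (cmp)
[4] flags=1001 CC?T → r2=0x2b
[5] flags=1001 PL?F → skip

EXEC = [2,4]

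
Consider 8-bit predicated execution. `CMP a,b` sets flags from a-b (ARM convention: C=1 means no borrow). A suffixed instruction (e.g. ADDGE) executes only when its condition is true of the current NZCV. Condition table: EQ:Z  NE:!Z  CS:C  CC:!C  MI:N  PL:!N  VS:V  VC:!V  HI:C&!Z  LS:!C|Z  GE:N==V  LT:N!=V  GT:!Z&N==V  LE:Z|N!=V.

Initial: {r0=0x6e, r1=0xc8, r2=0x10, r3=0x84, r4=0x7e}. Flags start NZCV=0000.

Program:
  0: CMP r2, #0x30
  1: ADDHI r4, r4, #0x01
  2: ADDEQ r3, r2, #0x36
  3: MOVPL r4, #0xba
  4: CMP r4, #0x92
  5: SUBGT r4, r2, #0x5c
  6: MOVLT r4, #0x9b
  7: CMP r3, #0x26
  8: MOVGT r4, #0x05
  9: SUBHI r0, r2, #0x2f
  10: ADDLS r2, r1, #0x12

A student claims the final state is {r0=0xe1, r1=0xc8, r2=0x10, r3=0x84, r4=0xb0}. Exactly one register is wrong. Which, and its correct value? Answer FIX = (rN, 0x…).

FIX = (r4, 0xb4)

[0] flags=1000 → (cmp)
[1] flags=1000 HI?F → skip
[2] flags=1000 EQ?F → skip
[3] flags=1000 PL?F → skip
[4] flags=1001 → (cmp)
[5] flags=1001 GT?T → r4=0xb4
[6] flags=1001 LT?F → skip
[7] flags=0011 → (cmp)
[8] flags=0011 GT?F → skip
[9] flags=0011 HI?T → r0=0xe1
[10] flags=0011 LS?F → skip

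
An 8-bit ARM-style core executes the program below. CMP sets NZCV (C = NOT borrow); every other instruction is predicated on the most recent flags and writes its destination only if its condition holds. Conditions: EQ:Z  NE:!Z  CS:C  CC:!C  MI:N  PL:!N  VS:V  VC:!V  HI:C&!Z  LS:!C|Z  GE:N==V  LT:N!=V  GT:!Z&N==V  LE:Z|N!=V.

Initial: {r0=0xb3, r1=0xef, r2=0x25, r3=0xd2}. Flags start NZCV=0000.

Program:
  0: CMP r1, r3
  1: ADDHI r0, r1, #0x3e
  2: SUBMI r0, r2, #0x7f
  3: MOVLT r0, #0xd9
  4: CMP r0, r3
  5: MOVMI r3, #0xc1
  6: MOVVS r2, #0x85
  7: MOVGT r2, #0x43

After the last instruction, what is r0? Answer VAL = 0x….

[0] flags=0010 → (cmp)
[1] flags=0010 HI?T → r0=0x2d
[2] flags=0010 MI?F → skip
[3] flags=0010 LT?F → skip
[4] flags=0000 → (cmp)
[5] flags=0000 MI?F → skip
[6] flags=0000 VS?F → skip
[7] flags=0000 GT?T → r2=0x43

VAL = 0x2d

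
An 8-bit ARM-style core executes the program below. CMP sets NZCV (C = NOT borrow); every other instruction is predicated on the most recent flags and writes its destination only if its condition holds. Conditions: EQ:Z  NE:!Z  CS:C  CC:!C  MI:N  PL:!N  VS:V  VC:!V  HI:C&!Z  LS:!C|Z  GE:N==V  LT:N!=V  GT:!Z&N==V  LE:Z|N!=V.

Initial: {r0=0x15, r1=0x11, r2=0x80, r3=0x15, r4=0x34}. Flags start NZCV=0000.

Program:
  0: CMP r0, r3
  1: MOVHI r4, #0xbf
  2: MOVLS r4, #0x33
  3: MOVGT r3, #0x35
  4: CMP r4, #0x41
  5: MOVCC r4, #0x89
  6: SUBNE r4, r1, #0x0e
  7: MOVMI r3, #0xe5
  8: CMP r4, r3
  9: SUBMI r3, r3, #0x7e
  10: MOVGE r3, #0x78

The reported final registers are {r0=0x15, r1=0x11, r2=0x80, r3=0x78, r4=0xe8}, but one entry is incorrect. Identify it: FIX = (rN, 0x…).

0: ✓ CMP  NZCV=0110
1: · MOVHI
2: ✓ MOVLS  r4←0x33
3: · MOVGT
4: ✓ CMP  NZCV=1000
5: ✓ MOVCC  r4←0x89
6: ✓ SUBNE  r4←0x03
7: ✓ MOVMI  r3←0xe5
8: ✓ CMP  NZCV=0000
9: · SUBMI
10: ✓ MOVGE  r3←0x78

FIX = (r4, 0x03)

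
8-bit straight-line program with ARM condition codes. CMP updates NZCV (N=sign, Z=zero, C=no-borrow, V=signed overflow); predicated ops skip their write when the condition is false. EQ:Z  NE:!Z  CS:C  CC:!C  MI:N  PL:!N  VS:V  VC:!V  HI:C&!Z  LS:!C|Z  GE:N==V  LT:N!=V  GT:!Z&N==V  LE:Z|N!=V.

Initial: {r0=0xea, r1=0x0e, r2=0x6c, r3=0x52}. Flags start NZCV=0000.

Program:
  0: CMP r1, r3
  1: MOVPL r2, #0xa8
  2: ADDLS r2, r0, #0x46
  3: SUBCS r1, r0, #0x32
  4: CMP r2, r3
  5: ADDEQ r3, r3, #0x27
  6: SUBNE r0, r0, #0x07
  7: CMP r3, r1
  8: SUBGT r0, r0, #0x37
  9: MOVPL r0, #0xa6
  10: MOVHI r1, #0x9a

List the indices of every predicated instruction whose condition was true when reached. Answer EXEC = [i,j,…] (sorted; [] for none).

EXEC = [2,6,8,9,10]

0: ✓ CMP  NZCV=1000
1: · MOVPL
2: ✓ ADDLS  r2←0x30
3: · SUBCS
4: ✓ CMP  NZCV=1000
5: · ADDEQ
6: ✓ SUBNE  r0←0xe3
7: ✓ CMP  NZCV=0010
8: ✓ SUBGT  r0←0xac
9: ✓ MOVPL  r0←0xa6
10: ✓ MOVHI  r1←0x9a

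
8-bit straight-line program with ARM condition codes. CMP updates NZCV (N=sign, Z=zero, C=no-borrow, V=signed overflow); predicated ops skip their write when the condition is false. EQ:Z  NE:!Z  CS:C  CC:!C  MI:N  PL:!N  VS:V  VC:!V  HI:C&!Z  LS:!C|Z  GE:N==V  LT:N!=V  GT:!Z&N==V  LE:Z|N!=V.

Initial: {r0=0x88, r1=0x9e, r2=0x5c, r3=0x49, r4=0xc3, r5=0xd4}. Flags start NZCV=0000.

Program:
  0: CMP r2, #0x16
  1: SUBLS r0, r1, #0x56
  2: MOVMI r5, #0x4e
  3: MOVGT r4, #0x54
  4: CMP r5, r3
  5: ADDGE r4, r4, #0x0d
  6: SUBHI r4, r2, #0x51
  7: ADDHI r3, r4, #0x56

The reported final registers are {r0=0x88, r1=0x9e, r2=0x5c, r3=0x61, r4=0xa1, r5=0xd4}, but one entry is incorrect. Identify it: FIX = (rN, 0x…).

0: ✓ CMP  NZCV=0010
1: · SUBLS
2: · MOVMI
3: ✓ MOVGT  r4←0x54
4: ✓ CMP  NZCV=1010
5: · ADDGE
6: ✓ SUBHI  r4←0x0b
7: ✓ ADDHI  r3←0x61

FIX = (r4, 0x0b)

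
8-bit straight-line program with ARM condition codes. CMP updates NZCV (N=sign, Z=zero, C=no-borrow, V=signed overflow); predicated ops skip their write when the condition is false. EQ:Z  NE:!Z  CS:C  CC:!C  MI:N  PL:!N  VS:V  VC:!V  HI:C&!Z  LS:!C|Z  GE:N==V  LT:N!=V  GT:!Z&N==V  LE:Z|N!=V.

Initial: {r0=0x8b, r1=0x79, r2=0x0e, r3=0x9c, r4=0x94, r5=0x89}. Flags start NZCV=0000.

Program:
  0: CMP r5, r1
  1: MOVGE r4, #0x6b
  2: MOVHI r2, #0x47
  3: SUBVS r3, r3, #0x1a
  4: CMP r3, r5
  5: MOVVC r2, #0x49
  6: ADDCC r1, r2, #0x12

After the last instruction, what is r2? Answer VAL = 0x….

0: ✓ CMP  NZCV=0011
1: · MOVGE
2: ✓ MOVHI  r2←0x47
3: ✓ SUBVS  r3←0x82
4: ✓ CMP  NZCV=1000
5: ✓ MOVVC  r2←0x49
6: ✓ ADDCC  r1←0x5b

VAL = 0x49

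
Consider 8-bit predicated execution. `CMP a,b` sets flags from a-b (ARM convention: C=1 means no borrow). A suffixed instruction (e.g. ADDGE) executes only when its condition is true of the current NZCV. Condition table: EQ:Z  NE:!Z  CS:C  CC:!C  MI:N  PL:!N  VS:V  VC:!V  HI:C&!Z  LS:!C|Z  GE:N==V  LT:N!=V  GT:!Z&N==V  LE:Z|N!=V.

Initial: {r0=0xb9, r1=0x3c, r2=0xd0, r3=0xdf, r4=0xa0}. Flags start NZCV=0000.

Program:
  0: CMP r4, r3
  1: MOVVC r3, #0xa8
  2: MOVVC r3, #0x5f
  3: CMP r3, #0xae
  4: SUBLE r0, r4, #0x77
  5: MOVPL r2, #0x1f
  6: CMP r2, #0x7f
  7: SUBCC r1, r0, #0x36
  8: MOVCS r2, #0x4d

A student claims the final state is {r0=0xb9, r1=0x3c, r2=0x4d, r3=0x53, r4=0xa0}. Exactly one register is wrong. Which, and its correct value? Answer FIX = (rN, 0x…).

0: ✓ CMP  NZCV=1000
1: ✓ MOVVC  r3←0xa8
2: ✓ MOVVC  r3←0x5f
3: ✓ CMP  NZCV=1001
4: · SUBLE
5: · MOVPL
6: ✓ CMP  NZCV=0011
7: · SUBCC
8: ✓ MOVCS  r2←0x4d

FIX = (r3, 0x5f)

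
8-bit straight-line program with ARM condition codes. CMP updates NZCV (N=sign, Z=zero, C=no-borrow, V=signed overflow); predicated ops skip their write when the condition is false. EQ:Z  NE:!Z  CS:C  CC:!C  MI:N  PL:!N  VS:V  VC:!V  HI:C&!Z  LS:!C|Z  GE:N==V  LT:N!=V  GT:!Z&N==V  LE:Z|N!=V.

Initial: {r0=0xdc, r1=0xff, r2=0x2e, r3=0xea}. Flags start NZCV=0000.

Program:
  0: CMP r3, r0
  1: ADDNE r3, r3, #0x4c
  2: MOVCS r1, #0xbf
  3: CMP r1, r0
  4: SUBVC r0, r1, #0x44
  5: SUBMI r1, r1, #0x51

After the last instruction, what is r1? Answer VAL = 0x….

VAL = 0x6e

[0] flags=0010 → (cmp)
[1] flags=0010 NE?T → r3=0x36
[2] flags=0010 CS?T → r1=0xbf
[3] flags=1000 → (cmp)
[4] flags=1000 VC?T → r0=0x7b
[5] flags=1000 MI?T → r1=0x6e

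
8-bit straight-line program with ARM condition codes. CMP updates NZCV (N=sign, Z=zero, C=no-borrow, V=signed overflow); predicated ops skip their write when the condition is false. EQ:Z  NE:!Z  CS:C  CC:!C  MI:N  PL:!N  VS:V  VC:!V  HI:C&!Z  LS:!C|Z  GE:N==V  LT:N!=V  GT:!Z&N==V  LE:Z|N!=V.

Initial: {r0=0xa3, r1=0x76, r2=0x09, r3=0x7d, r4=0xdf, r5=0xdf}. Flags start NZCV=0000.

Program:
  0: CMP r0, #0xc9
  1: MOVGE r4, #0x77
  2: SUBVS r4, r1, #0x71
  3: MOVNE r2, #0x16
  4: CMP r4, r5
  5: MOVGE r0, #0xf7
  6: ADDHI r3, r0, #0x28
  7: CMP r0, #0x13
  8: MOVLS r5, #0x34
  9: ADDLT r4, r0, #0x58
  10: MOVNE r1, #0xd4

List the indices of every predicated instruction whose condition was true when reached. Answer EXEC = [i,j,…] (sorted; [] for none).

EXEC = [3,5,9,10]

[0] flags=1000 → (cmp)
[1] flags=1000 GE?F → skip
[2] flags=1000 VS?F → skip
[3] flags=1000 NE?T → r2=0x16
[4] flags=0110 → (cmp)
[5] flags=0110 GE?T → r0=0xf7
[6] flags=0110 HI?F → skip
[7] flags=1010 → (cmp)
[8] flags=1010 LS?F → skip
[9] flags=1010 LT?T → r4=0x4f
[10] flags=1010 NE?T → r1=0xd4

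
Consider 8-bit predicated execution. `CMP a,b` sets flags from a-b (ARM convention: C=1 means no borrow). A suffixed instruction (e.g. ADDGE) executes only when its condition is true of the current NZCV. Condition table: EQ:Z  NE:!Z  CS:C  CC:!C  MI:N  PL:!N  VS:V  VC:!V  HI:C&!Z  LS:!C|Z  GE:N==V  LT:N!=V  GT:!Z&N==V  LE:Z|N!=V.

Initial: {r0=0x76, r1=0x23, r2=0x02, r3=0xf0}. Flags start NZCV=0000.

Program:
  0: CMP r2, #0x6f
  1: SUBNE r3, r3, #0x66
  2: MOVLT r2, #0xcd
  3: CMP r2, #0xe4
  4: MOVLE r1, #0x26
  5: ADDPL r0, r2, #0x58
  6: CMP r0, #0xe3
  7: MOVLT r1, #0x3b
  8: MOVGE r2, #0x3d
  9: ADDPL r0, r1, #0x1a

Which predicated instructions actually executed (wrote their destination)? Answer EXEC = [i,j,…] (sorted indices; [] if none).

[0] flags=1000 → (cmp)
[1] flags=1000 NE?T → r3=0x8a
[2] flags=1000 LT?T → r2=0xcd
[3] flags=1000 → (cmp)
[4] flags=1000 LE?T → r1=0x26
[5] flags=1000 PL?F → skip
[6] flags=1001 → (cmp)
[7] flags=1001 LT?F → skip
[8] flags=1001 GE?T → r2=0x3d
[9] flags=1001 PL?F → skip

EXEC = [1,2,4,8]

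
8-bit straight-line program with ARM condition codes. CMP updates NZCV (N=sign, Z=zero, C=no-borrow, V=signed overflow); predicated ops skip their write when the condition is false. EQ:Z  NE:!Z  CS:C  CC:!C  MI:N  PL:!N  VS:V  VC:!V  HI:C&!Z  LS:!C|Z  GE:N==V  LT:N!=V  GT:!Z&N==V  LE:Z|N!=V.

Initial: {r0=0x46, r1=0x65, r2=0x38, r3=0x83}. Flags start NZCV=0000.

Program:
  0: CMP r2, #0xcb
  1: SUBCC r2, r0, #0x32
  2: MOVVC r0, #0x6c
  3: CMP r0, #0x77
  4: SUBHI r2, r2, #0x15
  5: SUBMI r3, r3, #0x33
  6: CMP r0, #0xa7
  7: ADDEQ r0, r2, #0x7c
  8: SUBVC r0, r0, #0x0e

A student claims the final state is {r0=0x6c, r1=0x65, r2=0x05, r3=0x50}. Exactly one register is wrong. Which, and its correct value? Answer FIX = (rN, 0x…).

[0] flags=0000 → (cmp)
[1] flags=0000 CC?T → r2=0x14
[2] flags=0000 VC?T → r0=0x6c
[3] flags=1000 → (cmp)
[4] flags=1000 HI?F → skip
[5] flags=1000 MI?T → r3=0x50
[6] flags=1001 → (cmp)
[7] flags=1001 EQ?F → skip
[8] flags=1001 VC?F → skip

FIX = (r2, 0x14)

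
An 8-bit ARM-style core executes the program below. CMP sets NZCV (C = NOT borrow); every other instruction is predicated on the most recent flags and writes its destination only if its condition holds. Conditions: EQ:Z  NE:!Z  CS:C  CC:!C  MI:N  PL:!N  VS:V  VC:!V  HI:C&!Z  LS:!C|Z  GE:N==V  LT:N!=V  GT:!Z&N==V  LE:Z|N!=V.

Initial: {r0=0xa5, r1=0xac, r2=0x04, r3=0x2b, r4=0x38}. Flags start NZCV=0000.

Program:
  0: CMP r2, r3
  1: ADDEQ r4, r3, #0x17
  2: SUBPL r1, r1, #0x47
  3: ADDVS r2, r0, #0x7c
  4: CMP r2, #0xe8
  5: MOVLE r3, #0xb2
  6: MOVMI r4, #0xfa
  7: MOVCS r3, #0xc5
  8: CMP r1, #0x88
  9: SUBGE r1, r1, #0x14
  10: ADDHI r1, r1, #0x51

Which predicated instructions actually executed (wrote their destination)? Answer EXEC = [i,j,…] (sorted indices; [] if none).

0: ✓ CMP  NZCV=1000
1: · ADDEQ
2: · SUBPL
3: · ADDVS
4: ✓ CMP  NZCV=0000
5: · MOVLE
6: · MOVMI
7: · MOVCS
8: ✓ CMP  NZCV=0010
9: ✓ SUBGE  r1←0x98
10: ✓ ADDHI  r1←0xe9

EXEC = [9,10]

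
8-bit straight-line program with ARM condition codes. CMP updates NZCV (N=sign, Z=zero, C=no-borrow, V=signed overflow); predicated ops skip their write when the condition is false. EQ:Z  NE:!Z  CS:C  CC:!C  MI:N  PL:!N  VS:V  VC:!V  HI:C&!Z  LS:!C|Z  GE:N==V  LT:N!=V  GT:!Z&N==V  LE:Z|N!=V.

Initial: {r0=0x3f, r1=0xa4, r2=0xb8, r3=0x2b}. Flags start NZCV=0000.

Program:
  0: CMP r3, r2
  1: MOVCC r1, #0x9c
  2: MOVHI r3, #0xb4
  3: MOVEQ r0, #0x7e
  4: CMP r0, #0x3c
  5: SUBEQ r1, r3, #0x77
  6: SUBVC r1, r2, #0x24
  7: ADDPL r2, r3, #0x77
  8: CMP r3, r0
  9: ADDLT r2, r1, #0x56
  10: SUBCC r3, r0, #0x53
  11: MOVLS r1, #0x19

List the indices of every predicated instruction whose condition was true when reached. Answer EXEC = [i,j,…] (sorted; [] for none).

[0] flags=0000 → (cmp)
[1] flags=0000 CC?T → r1=0x9c
[2] flags=0000 HI?F → skip
[3] flags=0000 EQ?F → skip
[4] flags=0010 → (cmp)
[5] flags=0010 EQ?F → skip
[6] flags=0010 VC?T → r1=0x94
[7] flags=0010 PL?T → r2=0xa2
[8] flags=1000 → (cmp)
[9] flags=1000 LT?T → r2=0xea
[10] flags=1000 CC?T → r3=0xec
[11] flags=1000 LS?T → r1=0x19

EXEC = [1,6,7,9,10,11]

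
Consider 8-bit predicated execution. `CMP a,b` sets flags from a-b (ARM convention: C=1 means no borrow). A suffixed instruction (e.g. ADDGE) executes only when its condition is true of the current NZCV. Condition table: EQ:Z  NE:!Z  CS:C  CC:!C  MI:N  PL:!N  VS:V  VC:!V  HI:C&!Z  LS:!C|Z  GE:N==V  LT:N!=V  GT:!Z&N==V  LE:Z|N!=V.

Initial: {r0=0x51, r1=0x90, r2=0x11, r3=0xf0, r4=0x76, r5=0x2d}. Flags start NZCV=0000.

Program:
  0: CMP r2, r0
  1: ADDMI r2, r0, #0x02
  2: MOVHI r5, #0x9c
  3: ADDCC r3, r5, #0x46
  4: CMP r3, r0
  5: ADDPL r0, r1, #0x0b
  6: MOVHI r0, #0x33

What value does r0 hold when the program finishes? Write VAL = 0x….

VAL = 0x33

[0] flags=1000 → (cmp)
[1] flags=1000 MI?T → r2=0x53
[2] flags=1000 HI?F → skip
[3] flags=1000 CC?T → r3=0x73
[4] flags=0010 → (cmp)
[5] flags=0010 PL?T → r0=0x9b
[6] flags=0010 HI?T → r0=0x33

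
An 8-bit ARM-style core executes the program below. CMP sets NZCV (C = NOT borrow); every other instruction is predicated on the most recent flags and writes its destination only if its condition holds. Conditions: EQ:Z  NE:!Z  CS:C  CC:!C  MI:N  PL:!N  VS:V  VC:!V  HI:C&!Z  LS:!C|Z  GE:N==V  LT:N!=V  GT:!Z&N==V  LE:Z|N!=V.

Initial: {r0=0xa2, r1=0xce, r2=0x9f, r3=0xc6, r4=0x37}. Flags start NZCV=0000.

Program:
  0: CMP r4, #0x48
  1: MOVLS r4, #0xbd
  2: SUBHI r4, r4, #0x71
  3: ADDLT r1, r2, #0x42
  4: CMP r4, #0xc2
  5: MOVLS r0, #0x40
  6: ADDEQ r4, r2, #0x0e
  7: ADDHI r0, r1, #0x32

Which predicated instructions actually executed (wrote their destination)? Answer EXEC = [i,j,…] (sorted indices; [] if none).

[0] flags=1000 → (cmp)
[1] flags=1000 LS?T → r4=0xbd
[2] flags=1000 HI?F → skip
[3] flags=1000 LT?T → r1=0xe1
[4] flags=1000 → (cmp)
[5] flags=1000 LS?T → r0=0x40
[6] flags=1000 EQ?F → skip
[7] flags=1000 HI?F → skip

EXEC = [1,3,5]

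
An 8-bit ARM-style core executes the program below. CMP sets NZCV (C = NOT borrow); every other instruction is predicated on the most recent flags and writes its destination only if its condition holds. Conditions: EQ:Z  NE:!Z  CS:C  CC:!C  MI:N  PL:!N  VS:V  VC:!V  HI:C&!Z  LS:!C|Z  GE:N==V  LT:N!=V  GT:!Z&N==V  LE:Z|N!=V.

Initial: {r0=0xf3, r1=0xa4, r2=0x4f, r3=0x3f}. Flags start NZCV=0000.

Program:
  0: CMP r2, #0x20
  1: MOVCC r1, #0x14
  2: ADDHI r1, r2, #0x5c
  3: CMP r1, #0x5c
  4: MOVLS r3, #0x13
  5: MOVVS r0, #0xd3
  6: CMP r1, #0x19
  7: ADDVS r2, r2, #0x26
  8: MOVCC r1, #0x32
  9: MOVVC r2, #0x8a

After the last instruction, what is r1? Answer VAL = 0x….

[0] flags=0010 → (cmp)
[1] flags=0010 CC?F → skip
[2] flags=0010 HI?T → r1=0xab
[3] flags=0011 → (cmp)
[4] flags=0011 LS?F → skip
[5] flags=0011 VS?T → r0=0xd3
[6] flags=1010 → (cmp)
[7] flags=1010 VS?F → skip
[8] flags=1010 CC?F → skip
[9] flags=1010 VC?T → r2=0x8a

VAL = 0xab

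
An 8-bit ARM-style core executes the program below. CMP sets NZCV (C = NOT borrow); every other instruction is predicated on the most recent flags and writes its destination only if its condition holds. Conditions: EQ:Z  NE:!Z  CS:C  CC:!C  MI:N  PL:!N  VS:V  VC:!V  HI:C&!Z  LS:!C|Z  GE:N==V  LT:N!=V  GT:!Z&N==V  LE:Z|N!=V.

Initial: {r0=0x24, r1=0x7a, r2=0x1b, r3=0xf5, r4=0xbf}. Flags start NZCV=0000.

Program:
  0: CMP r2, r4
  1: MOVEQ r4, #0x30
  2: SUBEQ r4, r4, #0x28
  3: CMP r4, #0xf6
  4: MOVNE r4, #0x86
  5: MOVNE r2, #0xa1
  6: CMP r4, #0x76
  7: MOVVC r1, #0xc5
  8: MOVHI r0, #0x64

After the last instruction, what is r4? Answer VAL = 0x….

0: ✓ CMP  NZCV=0000
1: · MOVEQ
2: · SUBEQ
3: ✓ CMP  NZCV=1000
4: ✓ MOVNE  r4←0x86
5: ✓ MOVNE  r2←0xa1
6: ✓ CMP  NZCV=0011
7: · MOVVC
8: ✓ MOVHI  r0←0x64

VAL = 0x86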